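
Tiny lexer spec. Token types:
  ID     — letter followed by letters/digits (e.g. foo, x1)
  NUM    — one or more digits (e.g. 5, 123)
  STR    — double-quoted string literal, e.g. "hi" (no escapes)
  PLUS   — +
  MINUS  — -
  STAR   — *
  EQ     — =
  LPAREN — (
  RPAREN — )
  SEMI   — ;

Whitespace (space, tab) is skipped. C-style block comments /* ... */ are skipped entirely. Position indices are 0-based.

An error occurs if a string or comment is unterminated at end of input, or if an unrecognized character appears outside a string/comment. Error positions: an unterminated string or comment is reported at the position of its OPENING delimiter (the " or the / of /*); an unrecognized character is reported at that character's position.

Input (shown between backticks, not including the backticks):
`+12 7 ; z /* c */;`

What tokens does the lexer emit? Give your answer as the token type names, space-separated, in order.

Answer: PLUS NUM NUM SEMI ID SEMI

Derivation:
pos=0: emit PLUS '+'
pos=1: emit NUM '12' (now at pos=3)
pos=4: emit NUM '7' (now at pos=5)
pos=6: emit SEMI ';'
pos=8: emit ID 'z' (now at pos=9)
pos=10: enter COMMENT mode (saw '/*')
exit COMMENT mode (now at pos=17)
pos=17: emit SEMI ';'
DONE. 6 tokens: [PLUS, NUM, NUM, SEMI, ID, SEMI]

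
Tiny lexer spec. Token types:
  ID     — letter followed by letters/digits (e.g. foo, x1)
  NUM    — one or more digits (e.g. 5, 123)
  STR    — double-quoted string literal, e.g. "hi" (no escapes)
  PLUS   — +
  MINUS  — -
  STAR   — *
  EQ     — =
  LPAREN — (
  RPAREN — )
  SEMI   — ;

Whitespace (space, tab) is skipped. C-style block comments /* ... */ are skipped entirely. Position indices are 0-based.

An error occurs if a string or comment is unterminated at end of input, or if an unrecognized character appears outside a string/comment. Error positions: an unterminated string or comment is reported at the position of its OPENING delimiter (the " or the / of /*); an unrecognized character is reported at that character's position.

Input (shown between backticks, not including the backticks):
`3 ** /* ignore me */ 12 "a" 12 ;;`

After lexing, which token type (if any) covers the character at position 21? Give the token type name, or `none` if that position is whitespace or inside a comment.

Answer: NUM

Derivation:
pos=0: emit NUM '3' (now at pos=1)
pos=2: emit STAR '*'
pos=3: emit STAR '*'
pos=5: enter COMMENT mode (saw '/*')
exit COMMENT mode (now at pos=20)
pos=21: emit NUM '12' (now at pos=23)
pos=24: enter STRING mode
pos=24: emit STR "a" (now at pos=27)
pos=28: emit NUM '12' (now at pos=30)
pos=31: emit SEMI ';'
pos=32: emit SEMI ';'
DONE. 8 tokens: [NUM, STAR, STAR, NUM, STR, NUM, SEMI, SEMI]
Position 21: char is '1' -> NUM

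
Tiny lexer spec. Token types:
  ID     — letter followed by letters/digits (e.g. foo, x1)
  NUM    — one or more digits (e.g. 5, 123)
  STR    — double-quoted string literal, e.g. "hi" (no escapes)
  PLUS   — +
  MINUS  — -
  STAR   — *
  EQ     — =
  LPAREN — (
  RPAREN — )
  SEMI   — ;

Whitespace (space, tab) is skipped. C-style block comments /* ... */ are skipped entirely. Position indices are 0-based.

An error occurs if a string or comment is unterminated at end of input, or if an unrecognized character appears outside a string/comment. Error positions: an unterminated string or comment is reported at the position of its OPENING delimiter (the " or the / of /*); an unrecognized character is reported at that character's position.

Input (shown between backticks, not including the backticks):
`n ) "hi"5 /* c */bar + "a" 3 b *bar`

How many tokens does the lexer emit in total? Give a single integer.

Answer: 11

Derivation:
pos=0: emit ID 'n' (now at pos=1)
pos=2: emit RPAREN ')'
pos=4: enter STRING mode
pos=4: emit STR "hi" (now at pos=8)
pos=8: emit NUM '5' (now at pos=9)
pos=10: enter COMMENT mode (saw '/*')
exit COMMENT mode (now at pos=17)
pos=17: emit ID 'bar' (now at pos=20)
pos=21: emit PLUS '+'
pos=23: enter STRING mode
pos=23: emit STR "a" (now at pos=26)
pos=27: emit NUM '3' (now at pos=28)
pos=29: emit ID 'b' (now at pos=30)
pos=31: emit STAR '*'
pos=32: emit ID 'bar' (now at pos=35)
DONE. 11 tokens: [ID, RPAREN, STR, NUM, ID, PLUS, STR, NUM, ID, STAR, ID]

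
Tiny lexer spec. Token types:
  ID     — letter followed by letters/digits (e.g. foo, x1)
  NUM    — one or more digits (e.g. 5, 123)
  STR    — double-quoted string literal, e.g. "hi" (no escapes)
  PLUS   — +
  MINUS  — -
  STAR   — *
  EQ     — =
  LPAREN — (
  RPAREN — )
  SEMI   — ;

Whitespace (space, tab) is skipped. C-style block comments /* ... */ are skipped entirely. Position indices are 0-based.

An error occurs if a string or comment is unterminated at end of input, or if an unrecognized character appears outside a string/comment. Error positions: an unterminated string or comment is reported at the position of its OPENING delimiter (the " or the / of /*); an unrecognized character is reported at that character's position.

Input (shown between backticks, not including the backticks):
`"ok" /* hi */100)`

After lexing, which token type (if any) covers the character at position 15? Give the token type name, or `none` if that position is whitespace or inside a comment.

Answer: NUM

Derivation:
pos=0: enter STRING mode
pos=0: emit STR "ok" (now at pos=4)
pos=5: enter COMMENT mode (saw '/*')
exit COMMENT mode (now at pos=13)
pos=13: emit NUM '100' (now at pos=16)
pos=16: emit RPAREN ')'
DONE. 3 tokens: [STR, NUM, RPAREN]
Position 15: char is '0' -> NUM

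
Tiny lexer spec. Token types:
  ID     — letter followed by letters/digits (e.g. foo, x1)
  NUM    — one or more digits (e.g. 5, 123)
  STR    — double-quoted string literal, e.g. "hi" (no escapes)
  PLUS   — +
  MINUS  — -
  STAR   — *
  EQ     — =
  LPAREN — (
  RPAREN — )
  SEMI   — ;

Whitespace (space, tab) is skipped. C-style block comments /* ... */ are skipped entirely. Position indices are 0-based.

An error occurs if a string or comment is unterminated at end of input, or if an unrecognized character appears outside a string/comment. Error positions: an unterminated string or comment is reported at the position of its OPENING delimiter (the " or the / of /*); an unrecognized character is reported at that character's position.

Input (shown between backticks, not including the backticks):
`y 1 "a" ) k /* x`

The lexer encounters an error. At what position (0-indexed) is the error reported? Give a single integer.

pos=0: emit ID 'y' (now at pos=1)
pos=2: emit NUM '1' (now at pos=3)
pos=4: enter STRING mode
pos=4: emit STR "a" (now at pos=7)
pos=8: emit RPAREN ')'
pos=10: emit ID 'k' (now at pos=11)
pos=12: enter COMMENT mode (saw '/*')
pos=12: ERROR — unterminated comment (reached EOF)

Answer: 12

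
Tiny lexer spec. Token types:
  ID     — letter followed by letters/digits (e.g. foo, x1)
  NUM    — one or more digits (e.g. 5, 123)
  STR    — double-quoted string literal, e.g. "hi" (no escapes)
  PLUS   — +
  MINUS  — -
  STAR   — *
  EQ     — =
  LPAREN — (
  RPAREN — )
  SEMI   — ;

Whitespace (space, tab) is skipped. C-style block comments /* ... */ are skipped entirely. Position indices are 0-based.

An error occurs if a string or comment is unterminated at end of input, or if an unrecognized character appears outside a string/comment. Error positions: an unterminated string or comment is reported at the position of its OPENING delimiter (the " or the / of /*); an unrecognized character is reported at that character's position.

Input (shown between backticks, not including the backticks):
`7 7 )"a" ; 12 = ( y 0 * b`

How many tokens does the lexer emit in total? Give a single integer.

Answer: 12

Derivation:
pos=0: emit NUM '7' (now at pos=1)
pos=2: emit NUM '7' (now at pos=3)
pos=4: emit RPAREN ')'
pos=5: enter STRING mode
pos=5: emit STR "a" (now at pos=8)
pos=9: emit SEMI ';'
pos=11: emit NUM '12' (now at pos=13)
pos=14: emit EQ '='
pos=16: emit LPAREN '('
pos=18: emit ID 'y' (now at pos=19)
pos=20: emit NUM '0' (now at pos=21)
pos=22: emit STAR '*'
pos=24: emit ID 'b' (now at pos=25)
DONE. 12 tokens: [NUM, NUM, RPAREN, STR, SEMI, NUM, EQ, LPAREN, ID, NUM, STAR, ID]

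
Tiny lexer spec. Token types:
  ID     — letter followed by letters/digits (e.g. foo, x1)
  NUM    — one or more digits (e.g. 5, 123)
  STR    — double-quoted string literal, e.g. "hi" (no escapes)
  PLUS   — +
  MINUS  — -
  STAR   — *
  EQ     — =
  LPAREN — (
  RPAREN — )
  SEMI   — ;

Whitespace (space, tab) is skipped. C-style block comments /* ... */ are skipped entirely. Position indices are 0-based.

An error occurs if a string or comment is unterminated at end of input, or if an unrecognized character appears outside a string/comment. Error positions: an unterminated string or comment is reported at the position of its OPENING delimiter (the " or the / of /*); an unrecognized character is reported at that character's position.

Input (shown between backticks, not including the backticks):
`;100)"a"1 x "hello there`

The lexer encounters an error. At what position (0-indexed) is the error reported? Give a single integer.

Answer: 12

Derivation:
pos=0: emit SEMI ';'
pos=1: emit NUM '100' (now at pos=4)
pos=4: emit RPAREN ')'
pos=5: enter STRING mode
pos=5: emit STR "a" (now at pos=8)
pos=8: emit NUM '1' (now at pos=9)
pos=10: emit ID 'x' (now at pos=11)
pos=12: enter STRING mode
pos=12: ERROR — unterminated string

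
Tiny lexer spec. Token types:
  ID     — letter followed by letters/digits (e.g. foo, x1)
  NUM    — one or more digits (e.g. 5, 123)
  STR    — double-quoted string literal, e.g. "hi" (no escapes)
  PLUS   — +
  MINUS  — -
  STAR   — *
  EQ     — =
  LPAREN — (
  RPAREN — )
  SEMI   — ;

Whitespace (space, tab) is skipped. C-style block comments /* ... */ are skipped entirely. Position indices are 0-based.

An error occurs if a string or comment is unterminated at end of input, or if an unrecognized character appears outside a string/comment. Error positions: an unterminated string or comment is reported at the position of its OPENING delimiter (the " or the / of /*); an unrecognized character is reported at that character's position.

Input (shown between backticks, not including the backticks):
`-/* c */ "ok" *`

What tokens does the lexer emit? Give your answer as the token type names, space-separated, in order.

Answer: MINUS STR STAR

Derivation:
pos=0: emit MINUS '-'
pos=1: enter COMMENT mode (saw '/*')
exit COMMENT mode (now at pos=8)
pos=9: enter STRING mode
pos=9: emit STR "ok" (now at pos=13)
pos=14: emit STAR '*'
DONE. 3 tokens: [MINUS, STR, STAR]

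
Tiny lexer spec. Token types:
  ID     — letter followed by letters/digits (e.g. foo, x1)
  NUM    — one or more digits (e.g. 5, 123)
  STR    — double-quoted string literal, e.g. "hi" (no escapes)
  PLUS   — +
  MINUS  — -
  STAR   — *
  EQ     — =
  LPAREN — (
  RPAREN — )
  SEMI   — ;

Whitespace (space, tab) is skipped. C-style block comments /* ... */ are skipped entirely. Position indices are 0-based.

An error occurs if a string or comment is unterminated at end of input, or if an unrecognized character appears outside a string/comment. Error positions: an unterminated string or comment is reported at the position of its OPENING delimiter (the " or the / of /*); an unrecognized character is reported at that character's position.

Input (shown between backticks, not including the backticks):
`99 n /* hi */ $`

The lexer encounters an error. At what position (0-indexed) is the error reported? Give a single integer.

Answer: 14

Derivation:
pos=0: emit NUM '99' (now at pos=2)
pos=3: emit ID 'n' (now at pos=4)
pos=5: enter COMMENT mode (saw '/*')
exit COMMENT mode (now at pos=13)
pos=14: ERROR — unrecognized char '$'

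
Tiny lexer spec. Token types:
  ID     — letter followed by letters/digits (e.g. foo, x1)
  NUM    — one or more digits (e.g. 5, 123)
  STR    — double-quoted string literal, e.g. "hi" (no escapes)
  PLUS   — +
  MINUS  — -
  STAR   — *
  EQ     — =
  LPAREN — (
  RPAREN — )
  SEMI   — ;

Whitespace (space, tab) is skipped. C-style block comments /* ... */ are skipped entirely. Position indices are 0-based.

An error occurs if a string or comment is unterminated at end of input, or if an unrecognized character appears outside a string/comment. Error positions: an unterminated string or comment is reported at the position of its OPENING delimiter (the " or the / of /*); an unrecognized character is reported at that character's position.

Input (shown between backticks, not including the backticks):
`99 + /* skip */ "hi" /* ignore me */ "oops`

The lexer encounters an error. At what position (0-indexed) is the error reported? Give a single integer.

pos=0: emit NUM '99' (now at pos=2)
pos=3: emit PLUS '+'
pos=5: enter COMMENT mode (saw '/*')
exit COMMENT mode (now at pos=15)
pos=16: enter STRING mode
pos=16: emit STR "hi" (now at pos=20)
pos=21: enter COMMENT mode (saw '/*')
exit COMMENT mode (now at pos=36)
pos=37: enter STRING mode
pos=37: ERROR — unterminated string

Answer: 37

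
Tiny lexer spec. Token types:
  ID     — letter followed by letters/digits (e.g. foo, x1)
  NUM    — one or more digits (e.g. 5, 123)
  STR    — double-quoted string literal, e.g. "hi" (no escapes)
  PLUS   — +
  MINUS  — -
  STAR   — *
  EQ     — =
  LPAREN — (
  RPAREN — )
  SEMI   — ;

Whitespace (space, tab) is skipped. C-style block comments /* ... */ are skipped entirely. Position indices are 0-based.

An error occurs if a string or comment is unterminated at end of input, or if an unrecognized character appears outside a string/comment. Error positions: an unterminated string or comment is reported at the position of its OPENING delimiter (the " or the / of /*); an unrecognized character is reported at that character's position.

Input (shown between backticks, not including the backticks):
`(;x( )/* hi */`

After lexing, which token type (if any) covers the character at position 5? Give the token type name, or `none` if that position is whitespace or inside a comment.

Answer: RPAREN

Derivation:
pos=0: emit LPAREN '('
pos=1: emit SEMI ';'
pos=2: emit ID 'x' (now at pos=3)
pos=3: emit LPAREN '('
pos=5: emit RPAREN ')'
pos=6: enter COMMENT mode (saw '/*')
exit COMMENT mode (now at pos=14)
DONE. 5 tokens: [LPAREN, SEMI, ID, LPAREN, RPAREN]
Position 5: char is ')' -> RPAREN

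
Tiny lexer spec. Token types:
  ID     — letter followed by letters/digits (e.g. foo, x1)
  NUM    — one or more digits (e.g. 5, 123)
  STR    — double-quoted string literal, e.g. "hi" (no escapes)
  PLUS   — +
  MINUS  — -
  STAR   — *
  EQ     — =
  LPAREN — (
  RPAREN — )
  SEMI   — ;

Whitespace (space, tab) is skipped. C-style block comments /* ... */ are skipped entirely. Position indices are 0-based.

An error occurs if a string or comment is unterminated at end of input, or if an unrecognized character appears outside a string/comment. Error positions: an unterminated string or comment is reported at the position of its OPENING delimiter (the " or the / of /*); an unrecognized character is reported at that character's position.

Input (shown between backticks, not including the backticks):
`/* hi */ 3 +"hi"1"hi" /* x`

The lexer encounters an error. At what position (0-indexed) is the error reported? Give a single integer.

pos=0: enter COMMENT mode (saw '/*')
exit COMMENT mode (now at pos=8)
pos=9: emit NUM '3' (now at pos=10)
pos=11: emit PLUS '+'
pos=12: enter STRING mode
pos=12: emit STR "hi" (now at pos=16)
pos=16: emit NUM '1' (now at pos=17)
pos=17: enter STRING mode
pos=17: emit STR "hi" (now at pos=21)
pos=22: enter COMMENT mode (saw '/*')
pos=22: ERROR — unterminated comment (reached EOF)

Answer: 22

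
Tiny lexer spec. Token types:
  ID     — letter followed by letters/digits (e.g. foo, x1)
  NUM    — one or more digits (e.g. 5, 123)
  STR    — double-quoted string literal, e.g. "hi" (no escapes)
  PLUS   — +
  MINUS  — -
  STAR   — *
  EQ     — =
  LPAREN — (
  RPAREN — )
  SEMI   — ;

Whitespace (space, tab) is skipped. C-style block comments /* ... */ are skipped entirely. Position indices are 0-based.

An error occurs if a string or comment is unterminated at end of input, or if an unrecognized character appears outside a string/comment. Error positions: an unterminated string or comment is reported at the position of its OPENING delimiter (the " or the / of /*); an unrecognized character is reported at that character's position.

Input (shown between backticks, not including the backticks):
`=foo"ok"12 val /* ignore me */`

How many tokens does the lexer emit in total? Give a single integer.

pos=0: emit EQ '='
pos=1: emit ID 'foo' (now at pos=4)
pos=4: enter STRING mode
pos=4: emit STR "ok" (now at pos=8)
pos=8: emit NUM '12' (now at pos=10)
pos=11: emit ID 'val' (now at pos=14)
pos=15: enter COMMENT mode (saw '/*')
exit COMMENT mode (now at pos=30)
DONE. 5 tokens: [EQ, ID, STR, NUM, ID]

Answer: 5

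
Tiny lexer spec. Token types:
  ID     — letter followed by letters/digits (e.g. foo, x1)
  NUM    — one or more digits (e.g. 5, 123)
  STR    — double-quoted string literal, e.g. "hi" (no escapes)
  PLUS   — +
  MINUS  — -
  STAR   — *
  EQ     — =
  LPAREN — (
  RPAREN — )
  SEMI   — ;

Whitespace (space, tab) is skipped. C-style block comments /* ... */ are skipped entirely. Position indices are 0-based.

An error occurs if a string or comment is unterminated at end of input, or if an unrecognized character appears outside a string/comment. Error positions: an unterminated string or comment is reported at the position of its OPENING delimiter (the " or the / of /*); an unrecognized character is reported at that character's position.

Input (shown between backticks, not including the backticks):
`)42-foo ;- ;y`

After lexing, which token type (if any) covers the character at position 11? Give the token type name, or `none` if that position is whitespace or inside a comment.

Answer: SEMI

Derivation:
pos=0: emit RPAREN ')'
pos=1: emit NUM '42' (now at pos=3)
pos=3: emit MINUS '-'
pos=4: emit ID 'foo' (now at pos=7)
pos=8: emit SEMI ';'
pos=9: emit MINUS '-'
pos=11: emit SEMI ';'
pos=12: emit ID 'y' (now at pos=13)
DONE. 8 tokens: [RPAREN, NUM, MINUS, ID, SEMI, MINUS, SEMI, ID]
Position 11: char is ';' -> SEMI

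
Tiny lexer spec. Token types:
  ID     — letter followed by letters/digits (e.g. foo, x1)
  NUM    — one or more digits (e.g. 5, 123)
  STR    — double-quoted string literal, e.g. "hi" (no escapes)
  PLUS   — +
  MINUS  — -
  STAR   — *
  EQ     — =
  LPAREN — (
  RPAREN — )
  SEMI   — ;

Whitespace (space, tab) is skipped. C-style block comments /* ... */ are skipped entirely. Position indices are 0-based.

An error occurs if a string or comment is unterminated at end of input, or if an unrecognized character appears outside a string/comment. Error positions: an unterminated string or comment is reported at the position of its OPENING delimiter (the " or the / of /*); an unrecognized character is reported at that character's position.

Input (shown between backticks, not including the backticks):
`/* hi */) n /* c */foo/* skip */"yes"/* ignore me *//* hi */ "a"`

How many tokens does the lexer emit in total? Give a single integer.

Answer: 5

Derivation:
pos=0: enter COMMENT mode (saw '/*')
exit COMMENT mode (now at pos=8)
pos=8: emit RPAREN ')'
pos=10: emit ID 'n' (now at pos=11)
pos=12: enter COMMENT mode (saw '/*')
exit COMMENT mode (now at pos=19)
pos=19: emit ID 'foo' (now at pos=22)
pos=22: enter COMMENT mode (saw '/*')
exit COMMENT mode (now at pos=32)
pos=32: enter STRING mode
pos=32: emit STR "yes" (now at pos=37)
pos=37: enter COMMENT mode (saw '/*')
exit COMMENT mode (now at pos=52)
pos=52: enter COMMENT mode (saw '/*')
exit COMMENT mode (now at pos=60)
pos=61: enter STRING mode
pos=61: emit STR "a" (now at pos=64)
DONE. 5 tokens: [RPAREN, ID, ID, STR, STR]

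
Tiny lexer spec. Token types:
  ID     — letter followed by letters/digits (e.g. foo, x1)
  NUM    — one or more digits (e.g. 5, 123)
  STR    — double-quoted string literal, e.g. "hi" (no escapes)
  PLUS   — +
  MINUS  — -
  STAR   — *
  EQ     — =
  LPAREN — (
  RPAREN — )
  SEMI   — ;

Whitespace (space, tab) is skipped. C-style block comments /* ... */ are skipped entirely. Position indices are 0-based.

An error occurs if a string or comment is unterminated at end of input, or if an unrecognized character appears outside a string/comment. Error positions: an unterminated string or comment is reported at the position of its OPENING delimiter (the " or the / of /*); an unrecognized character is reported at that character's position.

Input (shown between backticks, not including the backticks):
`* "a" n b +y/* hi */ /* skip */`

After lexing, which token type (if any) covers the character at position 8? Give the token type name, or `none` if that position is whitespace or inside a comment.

pos=0: emit STAR '*'
pos=2: enter STRING mode
pos=2: emit STR "a" (now at pos=5)
pos=6: emit ID 'n' (now at pos=7)
pos=8: emit ID 'b' (now at pos=9)
pos=10: emit PLUS '+'
pos=11: emit ID 'y' (now at pos=12)
pos=12: enter COMMENT mode (saw '/*')
exit COMMENT mode (now at pos=20)
pos=21: enter COMMENT mode (saw '/*')
exit COMMENT mode (now at pos=31)
DONE. 6 tokens: [STAR, STR, ID, ID, PLUS, ID]
Position 8: char is 'b' -> ID

Answer: ID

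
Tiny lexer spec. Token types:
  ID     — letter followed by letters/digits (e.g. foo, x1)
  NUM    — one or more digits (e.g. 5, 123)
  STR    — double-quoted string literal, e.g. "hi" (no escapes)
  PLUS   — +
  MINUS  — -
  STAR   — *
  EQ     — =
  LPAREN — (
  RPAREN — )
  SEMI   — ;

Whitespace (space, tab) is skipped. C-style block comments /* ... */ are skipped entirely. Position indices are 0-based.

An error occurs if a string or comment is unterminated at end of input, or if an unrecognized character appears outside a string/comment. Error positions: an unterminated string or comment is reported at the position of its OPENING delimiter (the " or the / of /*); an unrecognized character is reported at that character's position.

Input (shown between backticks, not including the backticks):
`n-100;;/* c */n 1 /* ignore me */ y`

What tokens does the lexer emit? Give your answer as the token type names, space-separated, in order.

pos=0: emit ID 'n' (now at pos=1)
pos=1: emit MINUS '-'
pos=2: emit NUM '100' (now at pos=5)
pos=5: emit SEMI ';'
pos=6: emit SEMI ';'
pos=7: enter COMMENT mode (saw '/*')
exit COMMENT mode (now at pos=14)
pos=14: emit ID 'n' (now at pos=15)
pos=16: emit NUM '1' (now at pos=17)
pos=18: enter COMMENT mode (saw '/*')
exit COMMENT mode (now at pos=33)
pos=34: emit ID 'y' (now at pos=35)
DONE. 8 tokens: [ID, MINUS, NUM, SEMI, SEMI, ID, NUM, ID]

Answer: ID MINUS NUM SEMI SEMI ID NUM ID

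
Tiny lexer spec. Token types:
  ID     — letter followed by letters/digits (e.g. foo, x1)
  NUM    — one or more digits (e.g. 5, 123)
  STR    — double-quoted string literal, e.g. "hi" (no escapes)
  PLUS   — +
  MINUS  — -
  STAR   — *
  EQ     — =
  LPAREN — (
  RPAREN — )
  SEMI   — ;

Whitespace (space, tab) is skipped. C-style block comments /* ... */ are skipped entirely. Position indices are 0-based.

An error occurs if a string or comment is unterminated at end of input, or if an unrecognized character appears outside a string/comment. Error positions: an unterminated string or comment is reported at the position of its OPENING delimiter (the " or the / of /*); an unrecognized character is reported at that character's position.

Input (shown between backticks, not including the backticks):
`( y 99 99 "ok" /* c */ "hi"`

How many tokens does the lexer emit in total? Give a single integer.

Answer: 6

Derivation:
pos=0: emit LPAREN '('
pos=2: emit ID 'y' (now at pos=3)
pos=4: emit NUM '99' (now at pos=6)
pos=7: emit NUM '99' (now at pos=9)
pos=10: enter STRING mode
pos=10: emit STR "ok" (now at pos=14)
pos=15: enter COMMENT mode (saw '/*')
exit COMMENT mode (now at pos=22)
pos=23: enter STRING mode
pos=23: emit STR "hi" (now at pos=27)
DONE. 6 tokens: [LPAREN, ID, NUM, NUM, STR, STR]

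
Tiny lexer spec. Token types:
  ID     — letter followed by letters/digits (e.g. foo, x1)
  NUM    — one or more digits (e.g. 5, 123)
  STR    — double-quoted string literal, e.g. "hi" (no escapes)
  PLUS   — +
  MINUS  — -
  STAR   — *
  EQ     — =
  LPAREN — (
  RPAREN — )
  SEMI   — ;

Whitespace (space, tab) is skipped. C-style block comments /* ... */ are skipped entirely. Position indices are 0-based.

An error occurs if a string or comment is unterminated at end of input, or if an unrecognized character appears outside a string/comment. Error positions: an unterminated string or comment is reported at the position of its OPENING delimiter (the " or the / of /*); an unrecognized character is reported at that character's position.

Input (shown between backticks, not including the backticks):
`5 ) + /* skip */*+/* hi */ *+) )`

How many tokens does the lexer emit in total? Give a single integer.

Answer: 9

Derivation:
pos=0: emit NUM '5' (now at pos=1)
pos=2: emit RPAREN ')'
pos=4: emit PLUS '+'
pos=6: enter COMMENT mode (saw '/*')
exit COMMENT mode (now at pos=16)
pos=16: emit STAR '*'
pos=17: emit PLUS '+'
pos=18: enter COMMENT mode (saw '/*')
exit COMMENT mode (now at pos=26)
pos=27: emit STAR '*'
pos=28: emit PLUS '+'
pos=29: emit RPAREN ')'
pos=31: emit RPAREN ')'
DONE. 9 tokens: [NUM, RPAREN, PLUS, STAR, PLUS, STAR, PLUS, RPAREN, RPAREN]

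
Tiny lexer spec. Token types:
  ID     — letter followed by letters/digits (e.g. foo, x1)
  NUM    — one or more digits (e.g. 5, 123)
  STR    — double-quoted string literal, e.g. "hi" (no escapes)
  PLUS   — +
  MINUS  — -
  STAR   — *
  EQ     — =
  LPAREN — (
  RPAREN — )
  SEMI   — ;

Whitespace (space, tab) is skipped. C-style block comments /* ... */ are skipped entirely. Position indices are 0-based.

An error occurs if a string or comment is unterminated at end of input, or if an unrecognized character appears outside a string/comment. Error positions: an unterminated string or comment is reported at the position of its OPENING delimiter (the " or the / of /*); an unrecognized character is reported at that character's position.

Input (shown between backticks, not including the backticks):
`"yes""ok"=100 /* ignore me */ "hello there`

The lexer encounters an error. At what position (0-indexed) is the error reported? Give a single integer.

Answer: 30

Derivation:
pos=0: enter STRING mode
pos=0: emit STR "yes" (now at pos=5)
pos=5: enter STRING mode
pos=5: emit STR "ok" (now at pos=9)
pos=9: emit EQ '='
pos=10: emit NUM '100' (now at pos=13)
pos=14: enter COMMENT mode (saw '/*')
exit COMMENT mode (now at pos=29)
pos=30: enter STRING mode
pos=30: ERROR — unterminated string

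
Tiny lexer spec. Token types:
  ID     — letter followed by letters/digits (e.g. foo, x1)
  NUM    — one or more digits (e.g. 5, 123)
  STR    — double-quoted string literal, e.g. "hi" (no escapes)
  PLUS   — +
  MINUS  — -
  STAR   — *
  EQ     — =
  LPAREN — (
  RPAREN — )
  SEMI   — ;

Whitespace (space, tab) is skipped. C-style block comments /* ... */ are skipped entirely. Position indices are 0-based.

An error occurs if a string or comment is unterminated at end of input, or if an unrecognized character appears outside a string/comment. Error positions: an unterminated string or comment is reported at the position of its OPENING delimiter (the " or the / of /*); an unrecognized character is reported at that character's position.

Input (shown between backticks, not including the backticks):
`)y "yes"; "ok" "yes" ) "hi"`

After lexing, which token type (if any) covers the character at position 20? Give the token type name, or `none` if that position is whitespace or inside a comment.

pos=0: emit RPAREN ')'
pos=1: emit ID 'y' (now at pos=2)
pos=3: enter STRING mode
pos=3: emit STR "yes" (now at pos=8)
pos=8: emit SEMI ';'
pos=10: enter STRING mode
pos=10: emit STR "ok" (now at pos=14)
pos=15: enter STRING mode
pos=15: emit STR "yes" (now at pos=20)
pos=21: emit RPAREN ')'
pos=23: enter STRING mode
pos=23: emit STR "hi" (now at pos=27)
DONE. 8 tokens: [RPAREN, ID, STR, SEMI, STR, STR, RPAREN, STR]
Position 20: char is ' ' -> none

Answer: none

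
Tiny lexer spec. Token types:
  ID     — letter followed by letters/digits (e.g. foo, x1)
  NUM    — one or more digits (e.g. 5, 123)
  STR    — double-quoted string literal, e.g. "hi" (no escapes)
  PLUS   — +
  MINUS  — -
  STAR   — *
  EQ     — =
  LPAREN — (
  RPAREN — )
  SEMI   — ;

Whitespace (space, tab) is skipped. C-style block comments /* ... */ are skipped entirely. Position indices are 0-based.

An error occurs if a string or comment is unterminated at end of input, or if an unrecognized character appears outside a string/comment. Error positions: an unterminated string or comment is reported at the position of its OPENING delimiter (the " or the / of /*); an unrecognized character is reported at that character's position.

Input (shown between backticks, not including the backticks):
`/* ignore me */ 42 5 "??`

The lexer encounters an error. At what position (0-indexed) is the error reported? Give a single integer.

pos=0: enter COMMENT mode (saw '/*')
exit COMMENT mode (now at pos=15)
pos=16: emit NUM '42' (now at pos=18)
pos=19: emit NUM '5' (now at pos=20)
pos=21: enter STRING mode
pos=21: ERROR — unterminated string

Answer: 21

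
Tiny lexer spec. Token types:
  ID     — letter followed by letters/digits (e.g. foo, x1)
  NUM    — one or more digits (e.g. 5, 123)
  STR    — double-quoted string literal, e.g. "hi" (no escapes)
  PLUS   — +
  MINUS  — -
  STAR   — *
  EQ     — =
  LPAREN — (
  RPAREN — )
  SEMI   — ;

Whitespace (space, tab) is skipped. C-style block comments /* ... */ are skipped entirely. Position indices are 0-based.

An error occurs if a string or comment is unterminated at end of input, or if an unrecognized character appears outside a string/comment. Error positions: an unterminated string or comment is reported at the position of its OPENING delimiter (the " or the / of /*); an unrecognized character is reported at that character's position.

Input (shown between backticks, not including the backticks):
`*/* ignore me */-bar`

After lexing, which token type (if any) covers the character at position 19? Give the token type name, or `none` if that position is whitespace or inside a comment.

pos=0: emit STAR '*'
pos=1: enter COMMENT mode (saw '/*')
exit COMMENT mode (now at pos=16)
pos=16: emit MINUS '-'
pos=17: emit ID 'bar' (now at pos=20)
DONE. 3 tokens: [STAR, MINUS, ID]
Position 19: char is 'r' -> ID

Answer: ID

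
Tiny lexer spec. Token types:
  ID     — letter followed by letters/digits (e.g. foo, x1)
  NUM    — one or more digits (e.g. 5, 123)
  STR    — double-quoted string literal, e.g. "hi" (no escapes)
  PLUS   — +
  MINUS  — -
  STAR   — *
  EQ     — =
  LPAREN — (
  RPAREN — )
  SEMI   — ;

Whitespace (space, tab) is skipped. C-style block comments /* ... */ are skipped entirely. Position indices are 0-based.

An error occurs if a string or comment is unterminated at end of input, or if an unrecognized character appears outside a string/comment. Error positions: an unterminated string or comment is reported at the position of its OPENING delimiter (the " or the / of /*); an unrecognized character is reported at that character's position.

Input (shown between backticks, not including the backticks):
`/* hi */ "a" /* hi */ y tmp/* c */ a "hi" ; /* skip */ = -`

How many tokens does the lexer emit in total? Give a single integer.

pos=0: enter COMMENT mode (saw '/*')
exit COMMENT mode (now at pos=8)
pos=9: enter STRING mode
pos=9: emit STR "a" (now at pos=12)
pos=13: enter COMMENT mode (saw '/*')
exit COMMENT mode (now at pos=21)
pos=22: emit ID 'y' (now at pos=23)
pos=24: emit ID 'tmp' (now at pos=27)
pos=27: enter COMMENT mode (saw '/*')
exit COMMENT mode (now at pos=34)
pos=35: emit ID 'a' (now at pos=36)
pos=37: enter STRING mode
pos=37: emit STR "hi" (now at pos=41)
pos=42: emit SEMI ';'
pos=44: enter COMMENT mode (saw '/*')
exit COMMENT mode (now at pos=54)
pos=55: emit EQ '='
pos=57: emit MINUS '-'
DONE. 8 tokens: [STR, ID, ID, ID, STR, SEMI, EQ, MINUS]

Answer: 8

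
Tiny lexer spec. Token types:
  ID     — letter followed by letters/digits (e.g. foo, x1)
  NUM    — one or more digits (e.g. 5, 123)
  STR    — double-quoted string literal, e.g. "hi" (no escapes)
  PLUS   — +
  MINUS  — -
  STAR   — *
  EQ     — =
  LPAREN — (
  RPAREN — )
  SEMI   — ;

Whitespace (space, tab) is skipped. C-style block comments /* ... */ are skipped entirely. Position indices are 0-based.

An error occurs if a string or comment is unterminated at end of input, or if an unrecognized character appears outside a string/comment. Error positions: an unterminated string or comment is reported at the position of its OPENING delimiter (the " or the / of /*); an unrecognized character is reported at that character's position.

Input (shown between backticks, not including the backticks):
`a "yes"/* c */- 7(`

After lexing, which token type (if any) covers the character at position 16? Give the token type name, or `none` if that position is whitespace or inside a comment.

Answer: NUM

Derivation:
pos=0: emit ID 'a' (now at pos=1)
pos=2: enter STRING mode
pos=2: emit STR "yes" (now at pos=7)
pos=7: enter COMMENT mode (saw '/*')
exit COMMENT mode (now at pos=14)
pos=14: emit MINUS '-'
pos=16: emit NUM '7' (now at pos=17)
pos=17: emit LPAREN '('
DONE. 5 tokens: [ID, STR, MINUS, NUM, LPAREN]
Position 16: char is '7' -> NUM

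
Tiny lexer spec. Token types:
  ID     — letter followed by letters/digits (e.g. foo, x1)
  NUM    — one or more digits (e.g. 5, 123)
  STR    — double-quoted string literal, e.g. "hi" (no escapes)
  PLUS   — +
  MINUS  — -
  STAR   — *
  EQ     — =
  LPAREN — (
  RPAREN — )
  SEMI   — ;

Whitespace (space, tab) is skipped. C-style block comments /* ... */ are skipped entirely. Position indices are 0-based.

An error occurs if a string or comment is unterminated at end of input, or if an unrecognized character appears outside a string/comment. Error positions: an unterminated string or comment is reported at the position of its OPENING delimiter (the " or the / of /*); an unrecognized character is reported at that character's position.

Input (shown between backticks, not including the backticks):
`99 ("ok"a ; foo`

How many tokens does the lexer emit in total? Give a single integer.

Answer: 6

Derivation:
pos=0: emit NUM '99' (now at pos=2)
pos=3: emit LPAREN '('
pos=4: enter STRING mode
pos=4: emit STR "ok" (now at pos=8)
pos=8: emit ID 'a' (now at pos=9)
pos=10: emit SEMI ';'
pos=12: emit ID 'foo' (now at pos=15)
DONE. 6 tokens: [NUM, LPAREN, STR, ID, SEMI, ID]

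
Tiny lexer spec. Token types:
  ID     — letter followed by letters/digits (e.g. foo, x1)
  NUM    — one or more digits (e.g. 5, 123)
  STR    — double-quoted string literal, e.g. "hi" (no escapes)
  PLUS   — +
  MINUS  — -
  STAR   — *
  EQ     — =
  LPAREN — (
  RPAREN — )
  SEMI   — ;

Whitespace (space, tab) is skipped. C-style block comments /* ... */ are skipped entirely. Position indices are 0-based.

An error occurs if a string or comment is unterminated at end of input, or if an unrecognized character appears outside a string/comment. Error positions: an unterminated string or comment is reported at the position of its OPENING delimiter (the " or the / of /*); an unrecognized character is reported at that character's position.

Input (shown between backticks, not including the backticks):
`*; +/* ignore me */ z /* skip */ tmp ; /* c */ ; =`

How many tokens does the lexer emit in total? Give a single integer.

Answer: 8

Derivation:
pos=0: emit STAR '*'
pos=1: emit SEMI ';'
pos=3: emit PLUS '+'
pos=4: enter COMMENT mode (saw '/*')
exit COMMENT mode (now at pos=19)
pos=20: emit ID 'z' (now at pos=21)
pos=22: enter COMMENT mode (saw '/*')
exit COMMENT mode (now at pos=32)
pos=33: emit ID 'tmp' (now at pos=36)
pos=37: emit SEMI ';'
pos=39: enter COMMENT mode (saw '/*')
exit COMMENT mode (now at pos=46)
pos=47: emit SEMI ';'
pos=49: emit EQ '='
DONE. 8 tokens: [STAR, SEMI, PLUS, ID, ID, SEMI, SEMI, EQ]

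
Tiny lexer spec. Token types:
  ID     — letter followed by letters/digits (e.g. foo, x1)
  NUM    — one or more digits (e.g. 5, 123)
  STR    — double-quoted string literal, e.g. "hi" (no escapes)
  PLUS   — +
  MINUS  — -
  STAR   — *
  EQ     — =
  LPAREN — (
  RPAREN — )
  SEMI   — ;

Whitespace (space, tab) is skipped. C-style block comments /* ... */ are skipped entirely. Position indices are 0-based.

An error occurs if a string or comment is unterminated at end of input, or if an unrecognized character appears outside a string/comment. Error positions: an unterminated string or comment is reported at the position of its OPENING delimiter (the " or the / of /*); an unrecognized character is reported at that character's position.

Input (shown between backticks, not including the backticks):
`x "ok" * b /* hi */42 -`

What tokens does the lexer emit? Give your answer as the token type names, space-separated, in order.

pos=0: emit ID 'x' (now at pos=1)
pos=2: enter STRING mode
pos=2: emit STR "ok" (now at pos=6)
pos=7: emit STAR '*'
pos=9: emit ID 'b' (now at pos=10)
pos=11: enter COMMENT mode (saw '/*')
exit COMMENT mode (now at pos=19)
pos=19: emit NUM '42' (now at pos=21)
pos=22: emit MINUS '-'
DONE. 6 tokens: [ID, STR, STAR, ID, NUM, MINUS]

Answer: ID STR STAR ID NUM MINUS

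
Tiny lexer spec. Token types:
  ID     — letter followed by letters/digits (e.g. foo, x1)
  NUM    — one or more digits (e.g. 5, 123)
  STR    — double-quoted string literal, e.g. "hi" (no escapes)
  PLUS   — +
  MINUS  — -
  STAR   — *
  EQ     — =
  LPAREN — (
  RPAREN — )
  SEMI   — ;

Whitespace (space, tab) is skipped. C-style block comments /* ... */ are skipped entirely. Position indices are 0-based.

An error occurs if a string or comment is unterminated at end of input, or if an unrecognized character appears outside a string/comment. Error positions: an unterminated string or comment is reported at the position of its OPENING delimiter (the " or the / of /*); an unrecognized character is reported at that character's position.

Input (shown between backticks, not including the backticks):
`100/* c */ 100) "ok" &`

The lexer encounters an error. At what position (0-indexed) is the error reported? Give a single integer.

pos=0: emit NUM '100' (now at pos=3)
pos=3: enter COMMENT mode (saw '/*')
exit COMMENT mode (now at pos=10)
pos=11: emit NUM '100' (now at pos=14)
pos=14: emit RPAREN ')'
pos=16: enter STRING mode
pos=16: emit STR "ok" (now at pos=20)
pos=21: ERROR — unrecognized char '&'

Answer: 21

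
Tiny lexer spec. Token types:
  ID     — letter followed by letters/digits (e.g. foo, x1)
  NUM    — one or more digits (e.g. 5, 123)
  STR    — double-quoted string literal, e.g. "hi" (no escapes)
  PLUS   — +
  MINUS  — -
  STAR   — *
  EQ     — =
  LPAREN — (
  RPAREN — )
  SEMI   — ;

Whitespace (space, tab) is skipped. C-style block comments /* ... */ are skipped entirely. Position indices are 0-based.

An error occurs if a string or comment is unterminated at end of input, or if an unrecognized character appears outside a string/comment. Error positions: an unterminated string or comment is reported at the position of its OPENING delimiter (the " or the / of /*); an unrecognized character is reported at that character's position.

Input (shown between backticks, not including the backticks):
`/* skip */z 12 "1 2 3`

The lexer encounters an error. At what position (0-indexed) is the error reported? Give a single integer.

pos=0: enter COMMENT mode (saw '/*')
exit COMMENT mode (now at pos=10)
pos=10: emit ID 'z' (now at pos=11)
pos=12: emit NUM '12' (now at pos=14)
pos=15: enter STRING mode
pos=15: ERROR — unterminated string

Answer: 15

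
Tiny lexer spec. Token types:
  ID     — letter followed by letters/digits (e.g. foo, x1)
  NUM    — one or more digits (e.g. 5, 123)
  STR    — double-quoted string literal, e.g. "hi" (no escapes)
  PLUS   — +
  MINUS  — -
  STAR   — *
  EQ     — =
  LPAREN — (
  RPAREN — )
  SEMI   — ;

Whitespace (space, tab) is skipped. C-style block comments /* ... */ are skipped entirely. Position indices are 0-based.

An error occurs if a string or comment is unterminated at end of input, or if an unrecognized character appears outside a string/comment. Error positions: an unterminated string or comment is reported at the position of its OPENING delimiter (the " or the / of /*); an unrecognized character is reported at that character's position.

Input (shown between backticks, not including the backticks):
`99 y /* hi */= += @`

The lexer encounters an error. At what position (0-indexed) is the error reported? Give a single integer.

pos=0: emit NUM '99' (now at pos=2)
pos=3: emit ID 'y' (now at pos=4)
pos=5: enter COMMENT mode (saw '/*')
exit COMMENT mode (now at pos=13)
pos=13: emit EQ '='
pos=15: emit PLUS '+'
pos=16: emit EQ '='
pos=18: ERROR — unrecognized char '@'

Answer: 18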